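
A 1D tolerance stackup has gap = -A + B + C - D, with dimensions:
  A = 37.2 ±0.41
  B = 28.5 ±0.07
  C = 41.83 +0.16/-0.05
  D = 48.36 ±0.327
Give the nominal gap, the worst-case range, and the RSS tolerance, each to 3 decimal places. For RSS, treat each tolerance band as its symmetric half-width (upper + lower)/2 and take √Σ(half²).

Stack each dimension's contribution:
  -A: nom -37.200 → Σnom=-37.200; wc +0.410/-0.410 → slack +0.410/-0.410; half-tol=0.410, Σhalf²=0.168100
  +B: nom +28.500 → Σnom=-8.700; wc +0.070/-0.070 → slack +0.480/-0.480; half-tol=0.070, Σhalf²=0.173000
  +C: nom +41.830 → Σnom=33.130; wc +0.160/-0.050 → slack +0.640/-0.530; half-tol=0.105, Σhalf²=0.184025
  -D: nom -48.360 → Σnom=-15.230; wc +0.327/-0.327 → slack +0.967/-0.857; half-tol=0.327, Σhalf²=0.290954
Nominal = -15.230. Worst-case = [-15.230 - 0.857, -15.230 + 0.967] = [-16.087, -14.263]. RSS = √0.290954 = 0.539.

nominal=-15.230 wc=[-16.087,-14.263] rss=0.539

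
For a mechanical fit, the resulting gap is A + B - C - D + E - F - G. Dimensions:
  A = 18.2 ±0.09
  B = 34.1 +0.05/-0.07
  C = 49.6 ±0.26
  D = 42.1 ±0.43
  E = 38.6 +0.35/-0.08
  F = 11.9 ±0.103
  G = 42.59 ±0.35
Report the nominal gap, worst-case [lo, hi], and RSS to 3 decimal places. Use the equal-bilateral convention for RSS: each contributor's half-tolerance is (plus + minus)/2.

Stack each dimension's contribution:
  +A: nom +18.200 → Σnom=18.200; wc +0.090/-0.090 → slack +0.090/-0.090; half-tol=0.090, Σhalf²=0.008100
  +B: nom +34.100 → Σnom=52.300; wc +0.050/-0.070 → slack +0.140/-0.160; half-tol=0.060, Σhalf²=0.011700
  -C: nom -49.600 → Σnom=2.700; wc +0.260/-0.260 → slack +0.400/-0.420; half-tol=0.260, Σhalf²=0.079300
  -D: nom -42.100 → Σnom=-39.400; wc +0.430/-0.430 → slack +0.830/-0.850; half-tol=0.430, Σhalf²=0.264200
  +E: nom +38.600 → Σnom=-0.800; wc +0.350/-0.080 → slack +1.180/-0.930; half-tol=0.215, Σhalf²=0.310425
  -F: nom -11.900 → Σnom=-12.700; wc +0.103/-0.103 → slack +1.283/-1.033; half-tol=0.103, Σhalf²=0.321034
  -G: nom -42.590 → Σnom=-55.290; wc +0.350/-0.350 → slack +1.633/-1.383; half-tol=0.350, Σhalf²=0.443534
Nominal = -55.290. Worst-case = [-55.290 - 1.383, -55.290 + 1.633] = [-56.673, -53.657]. RSS = √0.443534 = 0.666.

nominal=-55.290 wc=[-56.673,-53.657] rss=0.666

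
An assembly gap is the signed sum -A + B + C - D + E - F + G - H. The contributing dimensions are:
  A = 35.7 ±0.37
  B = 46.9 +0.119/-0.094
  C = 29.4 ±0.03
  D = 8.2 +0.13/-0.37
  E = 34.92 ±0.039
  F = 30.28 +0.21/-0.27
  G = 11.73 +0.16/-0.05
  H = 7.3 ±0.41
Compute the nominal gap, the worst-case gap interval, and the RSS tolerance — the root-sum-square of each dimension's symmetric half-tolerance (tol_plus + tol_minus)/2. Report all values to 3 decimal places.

Stack each dimension's contribution:
  -A: nom -35.700 → Σnom=-35.700; wc +0.370/-0.370 → slack +0.370/-0.370; half-tol=0.370, Σhalf²=0.136900
  +B: nom +46.900 → Σnom=11.200; wc +0.119/-0.094 → slack +0.489/-0.464; half-tol=0.106, Σhalf²=0.148242
  +C: nom +29.400 → Σnom=40.600; wc +0.030/-0.030 → slack +0.519/-0.494; half-tol=0.030, Σhalf²=0.149142
  -D: nom -8.200 → Σnom=32.400; wc +0.370/-0.130 → slack +0.889/-0.624; half-tol=0.250, Σhalf²=0.211642
  +E: nom +34.920 → Σnom=67.320; wc +0.039/-0.039 → slack +0.928/-0.663; half-tol=0.039, Σhalf²=0.213163
  -F: nom -30.280 → Σnom=37.040; wc +0.270/-0.210 → slack +1.198/-0.873; half-tol=0.240, Σhalf²=0.270763
  +G: nom +11.730 → Σnom=48.770; wc +0.160/-0.050 → slack +1.358/-0.923; half-tol=0.105, Σhalf²=0.281788
  -H: nom -7.300 → Σnom=41.470; wc +0.410/-0.410 → slack +1.768/-1.333; half-tol=0.410, Σhalf²=0.449888
Nominal = 41.470. Worst-case = [41.470 - 1.333, 41.470 + 1.768] = [40.137, 43.238]. RSS = √0.449888 = 0.671.

nominal=41.470 wc=[40.137,43.238] rss=0.671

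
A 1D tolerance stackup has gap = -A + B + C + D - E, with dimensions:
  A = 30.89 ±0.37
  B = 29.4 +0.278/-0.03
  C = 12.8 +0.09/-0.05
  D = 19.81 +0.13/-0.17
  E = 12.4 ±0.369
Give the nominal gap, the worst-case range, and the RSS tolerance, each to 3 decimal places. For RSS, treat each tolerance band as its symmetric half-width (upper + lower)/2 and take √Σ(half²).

nominal=18.720 wc=[17.731,19.957] rss=0.569

Stack each dimension's contribution:
  -A: nom -30.890 → Σnom=-30.890; wc +0.370/-0.370 → slack +0.370/-0.370; half-tol=0.370, Σhalf²=0.136900
  +B: nom +29.400 → Σnom=-1.490; wc +0.278/-0.030 → slack +0.648/-0.400; half-tol=0.154, Σhalf²=0.160616
  +C: nom +12.800 → Σnom=11.310; wc +0.090/-0.050 → slack +0.738/-0.450; half-tol=0.070, Σhalf²=0.165516
  +D: nom +19.810 → Σnom=31.120; wc +0.130/-0.170 → slack +0.868/-0.620; half-tol=0.150, Σhalf²=0.188016
  -E: nom -12.400 → Σnom=18.720; wc +0.369/-0.369 → slack +1.237/-0.989; half-tol=0.369, Σhalf²=0.324177
Nominal = 18.720. Worst-case = [18.720 - 0.989, 18.720 + 1.237] = [17.731, 19.957]. RSS = √0.324177 = 0.569.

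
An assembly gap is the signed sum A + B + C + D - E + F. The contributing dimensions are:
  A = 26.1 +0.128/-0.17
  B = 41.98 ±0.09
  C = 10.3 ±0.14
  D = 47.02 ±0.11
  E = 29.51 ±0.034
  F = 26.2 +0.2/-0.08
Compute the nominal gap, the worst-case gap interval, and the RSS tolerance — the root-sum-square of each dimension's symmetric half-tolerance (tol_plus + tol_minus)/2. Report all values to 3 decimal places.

nominal=122.090 wc=[121.466,122.792] rss=0.288

Stack each dimension's contribution:
  +A: nom +26.100 → Σnom=26.100; wc +0.128/-0.170 → slack +0.128/-0.170; half-tol=0.149, Σhalf²=0.022201
  +B: nom +41.980 → Σnom=68.080; wc +0.090/-0.090 → slack +0.218/-0.260; half-tol=0.090, Σhalf²=0.030301
  +C: nom +10.300 → Σnom=78.380; wc +0.140/-0.140 → slack +0.358/-0.400; half-tol=0.140, Σhalf²=0.049901
  +D: nom +47.020 → Σnom=125.400; wc +0.110/-0.110 → slack +0.468/-0.510; half-tol=0.110, Σhalf²=0.062001
  -E: nom -29.510 → Σnom=95.890; wc +0.034/-0.034 → slack +0.502/-0.544; half-tol=0.034, Σhalf²=0.063157
  +F: nom +26.200 → Σnom=122.090; wc +0.200/-0.080 → slack +0.702/-0.624; half-tol=0.140, Σhalf²=0.082757
Nominal = 122.090. Worst-case = [122.090 - 0.624, 122.090 + 0.702] = [121.466, 122.792]. RSS = √0.082757 = 0.288.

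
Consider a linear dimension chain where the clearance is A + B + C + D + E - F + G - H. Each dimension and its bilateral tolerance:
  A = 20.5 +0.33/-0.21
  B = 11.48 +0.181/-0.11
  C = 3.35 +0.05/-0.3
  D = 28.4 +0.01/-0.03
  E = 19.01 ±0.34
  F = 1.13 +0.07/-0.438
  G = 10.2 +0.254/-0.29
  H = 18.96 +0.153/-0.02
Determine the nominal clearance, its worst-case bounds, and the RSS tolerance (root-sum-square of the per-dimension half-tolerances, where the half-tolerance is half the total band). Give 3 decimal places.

Stack each dimension's contribution:
  +A: nom +20.500 → Σnom=20.500; wc +0.330/-0.210 → slack +0.330/-0.210; half-tol=0.270, Σhalf²=0.072900
  +B: nom +11.480 → Σnom=31.980; wc +0.181/-0.110 → slack +0.511/-0.320; half-tol=0.145, Σhalf²=0.094070
  +C: nom +3.350 → Σnom=35.330; wc +0.050/-0.300 → slack +0.561/-0.620; half-tol=0.175, Σhalf²=0.124695
  +D: nom +28.400 → Σnom=63.730; wc +0.010/-0.030 → slack +0.571/-0.650; half-tol=0.020, Σhalf²=0.125095
  +E: nom +19.010 → Σnom=82.740; wc +0.340/-0.340 → slack +0.911/-0.990; half-tol=0.340, Σhalf²=0.240695
  -F: nom -1.130 → Σnom=81.610; wc +0.438/-0.070 → slack +1.349/-1.060; half-tol=0.254, Σhalf²=0.305211
  +G: nom +10.200 → Σnom=91.810; wc +0.254/-0.290 → slack +1.603/-1.350; half-tol=0.272, Σhalf²=0.379195
  -H: nom -18.960 → Σnom=72.850; wc +0.020/-0.153 → slack +1.623/-1.503; half-tol=0.086, Σhalf²=0.386678
Nominal = 72.850. Worst-case = [72.850 - 1.503, 72.850 + 1.623] = [71.347, 74.473]. RSS = √0.386678 = 0.622.

nominal=72.850 wc=[71.347,74.473] rss=0.622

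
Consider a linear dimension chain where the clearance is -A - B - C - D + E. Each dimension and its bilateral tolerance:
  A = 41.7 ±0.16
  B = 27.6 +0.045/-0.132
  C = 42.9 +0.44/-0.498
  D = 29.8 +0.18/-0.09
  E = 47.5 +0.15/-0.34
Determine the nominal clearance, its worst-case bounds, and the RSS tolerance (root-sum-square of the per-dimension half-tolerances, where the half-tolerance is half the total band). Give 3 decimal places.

nominal=-94.500 wc=[-95.665,-93.470] rss=0.576

Stack each dimension's contribution:
  -A: nom -41.700 → Σnom=-41.700; wc +0.160/-0.160 → slack +0.160/-0.160; half-tol=0.160, Σhalf²=0.025600
  -B: nom -27.600 → Σnom=-69.300; wc +0.132/-0.045 → slack +0.292/-0.205; half-tol=0.088, Σhalf²=0.033432
  -C: nom -42.900 → Σnom=-112.200; wc +0.498/-0.440 → slack +0.790/-0.645; half-tol=0.469, Σhalf²=0.253393
  -D: nom -29.800 → Σnom=-142.000; wc +0.090/-0.180 → slack +0.880/-0.825; half-tol=0.135, Σhalf²=0.271618
  +E: nom +47.500 → Σnom=-94.500; wc +0.150/-0.340 → slack +1.030/-1.165; half-tol=0.245, Σhalf²=0.331643
Nominal = -94.500. Worst-case = [-94.500 - 1.165, -94.500 + 1.030] = [-95.665, -93.470]. RSS = √0.331643 = 0.576.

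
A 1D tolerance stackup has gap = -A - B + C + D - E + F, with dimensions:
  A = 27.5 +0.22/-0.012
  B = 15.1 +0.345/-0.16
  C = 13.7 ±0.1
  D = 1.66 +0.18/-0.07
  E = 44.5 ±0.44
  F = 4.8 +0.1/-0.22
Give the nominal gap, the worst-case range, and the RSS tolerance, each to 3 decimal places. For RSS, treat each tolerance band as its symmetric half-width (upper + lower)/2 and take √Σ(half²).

nominal=-66.940 wc=[-68.335,-65.948] rss=0.567

Stack each dimension's contribution:
  -A: nom -27.500 → Σnom=-27.500; wc +0.012/-0.220 → slack +0.012/-0.220; half-tol=0.116, Σhalf²=0.013456
  -B: nom -15.100 → Σnom=-42.600; wc +0.160/-0.345 → slack +0.172/-0.565; half-tol=0.253, Σhalf²=0.077212
  +C: nom +13.700 → Σnom=-28.900; wc +0.100/-0.100 → slack +0.272/-0.665; half-tol=0.100, Σhalf²=0.087212
  +D: nom +1.660 → Σnom=-27.240; wc +0.180/-0.070 → slack +0.452/-0.735; half-tol=0.125, Σhalf²=0.102837
  -E: nom -44.500 → Σnom=-71.740; wc +0.440/-0.440 → slack +0.892/-1.175; half-tol=0.440, Σhalf²=0.296437
  +F: nom +4.800 → Σnom=-66.940; wc +0.100/-0.220 → slack +0.992/-1.395; half-tol=0.160, Σhalf²=0.322037
Nominal = -66.940. Worst-case = [-66.940 - 1.395, -66.940 + 0.992] = [-68.335, -65.948]. RSS = √0.322037 = 0.567.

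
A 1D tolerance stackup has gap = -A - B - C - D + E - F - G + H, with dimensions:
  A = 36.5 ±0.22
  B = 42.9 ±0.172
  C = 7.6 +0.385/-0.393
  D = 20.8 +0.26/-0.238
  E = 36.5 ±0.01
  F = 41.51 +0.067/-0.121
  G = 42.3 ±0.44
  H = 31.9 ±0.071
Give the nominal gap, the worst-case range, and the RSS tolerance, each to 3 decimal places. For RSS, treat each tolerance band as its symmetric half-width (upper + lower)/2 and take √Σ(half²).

nominal=-123.210 wc=[-124.835,-121.545] rss=0.706

Stack each dimension's contribution:
  -A: nom -36.500 → Σnom=-36.500; wc +0.220/-0.220 → slack +0.220/-0.220; half-tol=0.220, Σhalf²=0.048400
  -B: nom -42.900 → Σnom=-79.400; wc +0.172/-0.172 → slack +0.392/-0.392; half-tol=0.172, Σhalf²=0.077984
  -C: nom -7.600 → Σnom=-87.000; wc +0.393/-0.385 → slack +0.785/-0.777; half-tol=0.389, Σhalf²=0.229305
  -D: nom -20.800 → Σnom=-107.800; wc +0.238/-0.260 → slack +1.023/-1.037; half-tol=0.249, Σhalf²=0.291306
  +E: nom +36.500 → Σnom=-71.300; wc +0.010/-0.010 → slack +1.033/-1.047; half-tol=0.010, Σhalf²=0.291406
  -F: nom -41.510 → Σnom=-112.810; wc +0.121/-0.067 → slack +1.154/-1.114; half-tol=0.094, Σhalf²=0.300242
  -G: nom -42.300 → Σnom=-155.110; wc +0.440/-0.440 → slack +1.594/-1.554; half-tol=0.440, Σhalf²=0.493842
  +H: nom +31.900 → Σnom=-123.210; wc +0.071/-0.071 → slack +1.665/-1.625; half-tol=0.071, Σhalf²=0.498883
Nominal = -123.210. Worst-case = [-123.210 - 1.625, -123.210 + 1.665] = [-124.835, -121.545]. RSS = √0.498883 = 0.706.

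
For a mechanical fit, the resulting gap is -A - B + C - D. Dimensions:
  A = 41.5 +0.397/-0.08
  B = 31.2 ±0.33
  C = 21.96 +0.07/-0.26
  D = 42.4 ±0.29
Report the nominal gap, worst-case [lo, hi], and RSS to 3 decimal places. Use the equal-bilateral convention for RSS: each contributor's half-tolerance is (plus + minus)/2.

Stack each dimension's contribution:
  -A: nom -41.500 → Σnom=-41.500; wc +0.080/-0.397 → slack +0.080/-0.397; half-tol=0.239, Σhalf²=0.056882
  -B: nom -31.200 → Σnom=-72.700; wc +0.330/-0.330 → slack +0.410/-0.727; half-tol=0.330, Σhalf²=0.165782
  +C: nom +21.960 → Σnom=-50.740; wc +0.070/-0.260 → slack +0.480/-0.987; half-tol=0.165, Σhalf²=0.193007
  -D: nom -42.400 → Σnom=-93.140; wc +0.290/-0.290 → slack +0.770/-1.277; half-tol=0.290, Σhalf²=0.277107
Nominal = -93.140. Worst-case = [-93.140 - 1.277, -93.140 + 0.770] = [-94.417, -92.370]. RSS = √0.277107 = 0.526.

nominal=-93.140 wc=[-94.417,-92.370] rss=0.526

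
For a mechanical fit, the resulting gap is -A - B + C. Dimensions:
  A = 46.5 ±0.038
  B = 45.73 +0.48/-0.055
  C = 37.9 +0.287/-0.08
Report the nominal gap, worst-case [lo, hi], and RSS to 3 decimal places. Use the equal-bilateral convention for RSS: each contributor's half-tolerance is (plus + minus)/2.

nominal=-54.330 wc=[-54.928,-53.950] rss=0.327

Stack each dimension's contribution:
  -A: nom -46.500 → Σnom=-46.500; wc +0.038/-0.038 → slack +0.038/-0.038; half-tol=0.038, Σhalf²=0.001444
  -B: nom -45.730 → Σnom=-92.230; wc +0.055/-0.480 → slack +0.093/-0.518; half-tol=0.268, Σhalf²=0.073000
  +C: nom +37.900 → Σnom=-54.330; wc +0.287/-0.080 → slack +0.380/-0.598; half-tol=0.183, Σhalf²=0.106673
Nominal = -54.330. Worst-case = [-54.330 - 0.598, -54.330 + 0.380] = [-54.928, -53.950]. RSS = √0.106673 = 0.327.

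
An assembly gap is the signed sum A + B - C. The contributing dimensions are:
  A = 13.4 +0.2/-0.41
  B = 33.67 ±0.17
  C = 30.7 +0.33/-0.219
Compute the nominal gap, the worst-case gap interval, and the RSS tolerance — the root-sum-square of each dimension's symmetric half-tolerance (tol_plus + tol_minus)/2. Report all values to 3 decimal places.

nominal=16.370 wc=[15.460,16.959] rss=0.444

Stack each dimension's contribution:
  +A: nom +13.400 → Σnom=13.400; wc +0.200/-0.410 → slack +0.200/-0.410; half-tol=0.305, Σhalf²=0.093025
  +B: nom +33.670 → Σnom=47.070; wc +0.170/-0.170 → slack +0.370/-0.580; half-tol=0.170, Σhalf²=0.121925
  -C: nom -30.700 → Σnom=16.370; wc +0.219/-0.330 → slack +0.589/-0.910; half-tol=0.275, Σhalf²=0.197275
Nominal = 16.370. Worst-case = [16.370 - 0.910, 16.370 + 0.589] = [15.460, 16.959]. RSS = √0.197275 = 0.444.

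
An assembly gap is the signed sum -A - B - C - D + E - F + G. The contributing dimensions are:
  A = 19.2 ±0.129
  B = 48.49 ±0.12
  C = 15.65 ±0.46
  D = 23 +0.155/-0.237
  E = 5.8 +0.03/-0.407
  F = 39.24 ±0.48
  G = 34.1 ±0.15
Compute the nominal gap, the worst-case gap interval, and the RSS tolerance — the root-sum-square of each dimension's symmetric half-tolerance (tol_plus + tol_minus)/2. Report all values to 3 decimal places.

Stack each dimension's contribution:
  -A: nom -19.200 → Σnom=-19.200; wc +0.129/-0.129 → slack +0.129/-0.129; half-tol=0.129, Σhalf²=0.016641
  -B: nom -48.490 → Σnom=-67.690; wc +0.120/-0.120 → slack +0.249/-0.249; half-tol=0.120, Σhalf²=0.031041
  -C: nom -15.650 → Σnom=-83.340; wc +0.460/-0.460 → slack +0.709/-0.709; half-tol=0.460, Σhalf²=0.242641
  -D: nom -23.000 → Σnom=-106.340; wc +0.237/-0.155 → slack +0.946/-0.864; half-tol=0.196, Σhalf²=0.281057
  +E: nom +5.800 → Σnom=-100.540; wc +0.030/-0.407 → slack +0.976/-1.271; half-tol=0.218, Σhalf²=0.328799
  -F: nom -39.240 → Σnom=-139.780; wc +0.480/-0.480 → slack +1.456/-1.751; half-tol=0.480, Σhalf²=0.559199
  +G: nom +34.100 → Σnom=-105.680; wc +0.150/-0.150 → slack +1.606/-1.901; half-tol=0.150, Σhalf²=0.581699
Nominal = -105.680. Worst-case = [-105.680 - 1.901, -105.680 + 1.606] = [-107.581, -104.074]. RSS = √0.581699 = 0.763.

nominal=-105.680 wc=[-107.581,-104.074] rss=0.763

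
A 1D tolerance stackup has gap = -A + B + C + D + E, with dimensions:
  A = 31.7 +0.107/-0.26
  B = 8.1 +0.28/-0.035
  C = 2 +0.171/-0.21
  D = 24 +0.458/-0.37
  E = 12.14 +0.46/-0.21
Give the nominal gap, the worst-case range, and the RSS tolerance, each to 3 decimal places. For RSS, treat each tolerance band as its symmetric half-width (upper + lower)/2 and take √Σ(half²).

Stack each dimension's contribution:
  -A: nom -31.700 → Σnom=-31.700; wc +0.260/-0.107 → slack +0.260/-0.107; half-tol=0.183, Σhalf²=0.033672
  +B: nom +8.100 → Σnom=-23.600; wc +0.280/-0.035 → slack +0.540/-0.142; half-tol=0.158, Σhalf²=0.058479
  +C: nom +2.000 → Σnom=-21.600; wc +0.171/-0.210 → slack +0.711/-0.352; half-tol=0.191, Σhalf²=0.094769
  +D: nom +24.000 → Σnom=2.400; wc +0.458/-0.370 → slack +1.169/-0.722; half-tol=0.414, Σhalf²=0.266165
  +E: nom +12.140 → Σnom=14.540; wc +0.460/-0.210 → slack +1.629/-0.932; half-tol=0.335, Σhalf²=0.378390
Nominal = 14.540. Worst-case = [14.540 - 0.932, 14.540 + 1.629] = [13.608, 16.169]. RSS = √0.378390 = 0.615.

nominal=14.540 wc=[13.608,16.169] rss=0.615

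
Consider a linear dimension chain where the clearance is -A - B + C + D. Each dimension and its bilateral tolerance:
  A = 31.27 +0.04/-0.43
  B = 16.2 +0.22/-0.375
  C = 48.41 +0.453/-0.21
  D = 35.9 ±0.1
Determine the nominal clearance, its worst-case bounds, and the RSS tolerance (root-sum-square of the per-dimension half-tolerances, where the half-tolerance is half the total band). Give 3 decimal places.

nominal=36.840 wc=[36.270,38.198] rss=0.513

Stack each dimension's contribution:
  -A: nom -31.270 → Σnom=-31.270; wc +0.430/-0.040 → slack +0.430/-0.040; half-tol=0.235, Σhalf²=0.055225
  -B: nom -16.200 → Σnom=-47.470; wc +0.375/-0.220 → slack +0.805/-0.260; half-tol=0.297, Σhalf²=0.143731
  +C: nom +48.410 → Σnom=0.940; wc +0.453/-0.210 → slack +1.258/-0.470; half-tol=0.332, Σhalf²=0.253624
  +D: nom +35.900 → Σnom=36.840; wc +0.100/-0.100 → slack +1.358/-0.570; half-tol=0.100, Σhalf²=0.263624
Nominal = 36.840. Worst-case = [36.840 - 0.570, 36.840 + 1.358] = [36.270, 38.198]. RSS = √0.263624 = 0.513.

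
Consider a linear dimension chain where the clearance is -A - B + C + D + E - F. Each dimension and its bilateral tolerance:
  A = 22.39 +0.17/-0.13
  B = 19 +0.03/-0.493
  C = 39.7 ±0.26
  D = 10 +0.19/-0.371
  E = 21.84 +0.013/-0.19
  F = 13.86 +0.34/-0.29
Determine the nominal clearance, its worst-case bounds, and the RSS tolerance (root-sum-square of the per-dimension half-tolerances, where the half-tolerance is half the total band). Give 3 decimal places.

nominal=16.290 wc=[14.929,17.666] rss=0.589

Stack each dimension's contribution:
  -A: nom -22.390 → Σnom=-22.390; wc +0.130/-0.170 → slack +0.130/-0.170; half-tol=0.150, Σhalf²=0.022500
  -B: nom -19.000 → Σnom=-41.390; wc +0.493/-0.030 → slack +0.623/-0.200; half-tol=0.262, Σhalf²=0.090882
  +C: nom +39.700 → Σnom=-1.690; wc +0.260/-0.260 → slack +0.883/-0.460; half-tol=0.260, Σhalf²=0.158482
  +D: nom +10.000 → Σnom=8.310; wc +0.190/-0.371 → slack +1.073/-0.831; half-tol=0.280, Σhalf²=0.237162
  +E: nom +21.840 → Σnom=30.150; wc +0.013/-0.190 → slack +1.086/-1.021; half-tol=0.102, Σhalf²=0.247465
  -F: nom -13.860 → Σnom=16.290; wc +0.290/-0.340 → slack +1.376/-1.361; half-tol=0.315, Σhalf²=0.346690
Nominal = 16.290. Worst-case = [16.290 - 1.361, 16.290 + 1.376] = [14.929, 17.666]. RSS = √0.346690 = 0.589.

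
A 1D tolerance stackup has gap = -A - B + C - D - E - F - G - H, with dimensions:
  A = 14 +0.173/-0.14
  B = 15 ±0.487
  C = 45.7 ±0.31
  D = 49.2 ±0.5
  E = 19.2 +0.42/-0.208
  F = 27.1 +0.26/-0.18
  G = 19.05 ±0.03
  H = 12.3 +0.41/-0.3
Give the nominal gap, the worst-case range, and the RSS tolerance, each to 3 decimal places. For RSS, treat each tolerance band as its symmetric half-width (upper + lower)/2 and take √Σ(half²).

Stack each dimension's contribution:
  -A: nom -14.000 → Σnom=-14.000; wc +0.140/-0.173 → slack +0.140/-0.173; half-tol=0.157, Σhalf²=0.024492
  -B: nom -15.000 → Σnom=-29.000; wc +0.487/-0.487 → slack +0.627/-0.660; half-tol=0.487, Σhalf²=0.261661
  +C: nom +45.700 → Σnom=16.700; wc +0.310/-0.310 → slack +0.937/-0.970; half-tol=0.310, Σhalf²=0.357761
  -D: nom -49.200 → Σnom=-32.500; wc +0.500/-0.500 → slack +1.437/-1.470; half-tol=0.500, Σhalf²=0.607761
  -E: nom -19.200 → Σnom=-51.700; wc +0.208/-0.420 → slack +1.645/-1.890; half-tol=0.314, Σhalf²=0.706357
  -F: nom -27.100 → Σnom=-78.800; wc +0.180/-0.260 → slack +1.825/-2.150; half-tol=0.220, Σhalf²=0.754757
  -G: nom -19.050 → Σnom=-97.850; wc +0.030/-0.030 → slack +1.855/-2.180; half-tol=0.030, Σhalf²=0.755657
  -H: nom -12.300 → Σnom=-110.150; wc +0.300/-0.410 → slack +2.155/-2.590; half-tol=0.355, Σhalf²=0.881682
Nominal = -110.150. Worst-case = [-110.150 - 2.590, -110.150 + 2.155] = [-112.740, -107.995]. RSS = √0.881682 = 0.939.

nominal=-110.150 wc=[-112.740,-107.995] rss=0.939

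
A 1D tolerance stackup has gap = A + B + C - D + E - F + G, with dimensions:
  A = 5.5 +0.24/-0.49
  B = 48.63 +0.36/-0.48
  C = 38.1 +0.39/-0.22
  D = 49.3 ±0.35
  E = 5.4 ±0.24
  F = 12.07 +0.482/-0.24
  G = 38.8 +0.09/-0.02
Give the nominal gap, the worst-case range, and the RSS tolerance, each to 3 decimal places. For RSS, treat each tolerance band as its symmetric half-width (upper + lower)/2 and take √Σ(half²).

Stack each dimension's contribution:
  +A: nom +5.500 → Σnom=5.500; wc +0.240/-0.490 → slack +0.240/-0.490; half-tol=0.365, Σhalf²=0.133225
  +B: nom +48.630 → Σnom=54.130; wc +0.360/-0.480 → slack +0.600/-0.970; half-tol=0.420, Σhalf²=0.309625
  +C: nom +38.100 → Σnom=92.230; wc +0.390/-0.220 → slack +0.990/-1.190; half-tol=0.305, Σhalf²=0.402650
  -D: nom -49.300 → Σnom=42.930; wc +0.350/-0.350 → slack +1.340/-1.540; half-tol=0.350, Σhalf²=0.525150
  +E: nom +5.400 → Σnom=48.330; wc +0.240/-0.240 → slack +1.580/-1.780; half-tol=0.240, Σhalf²=0.582750
  -F: nom -12.070 → Σnom=36.260; wc +0.240/-0.482 → slack +1.820/-2.262; half-tol=0.361, Σhalf²=0.713071
  +G: nom +38.800 → Σnom=75.060; wc +0.090/-0.020 → slack +1.910/-2.282; half-tol=0.055, Σhalf²=0.716096
Nominal = 75.060. Worst-case = [75.060 - 2.282, 75.060 + 1.910] = [72.778, 76.970]. RSS = √0.716096 = 0.846.

nominal=75.060 wc=[72.778,76.970] rss=0.846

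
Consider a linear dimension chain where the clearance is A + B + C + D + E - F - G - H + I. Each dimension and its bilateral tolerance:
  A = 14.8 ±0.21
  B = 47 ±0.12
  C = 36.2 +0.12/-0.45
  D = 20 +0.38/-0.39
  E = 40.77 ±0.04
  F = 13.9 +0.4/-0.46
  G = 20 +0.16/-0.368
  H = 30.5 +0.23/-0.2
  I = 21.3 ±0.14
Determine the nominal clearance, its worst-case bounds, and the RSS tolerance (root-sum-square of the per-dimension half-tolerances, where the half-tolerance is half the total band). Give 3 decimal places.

nominal=115.670 wc=[113.530,117.708] rss=0.781

Stack each dimension's contribution:
  +A: nom +14.800 → Σnom=14.800; wc +0.210/-0.210 → slack +0.210/-0.210; half-tol=0.210, Σhalf²=0.044100
  +B: nom +47.000 → Σnom=61.800; wc +0.120/-0.120 → slack +0.330/-0.330; half-tol=0.120, Σhalf²=0.058500
  +C: nom +36.200 → Σnom=98.000; wc +0.120/-0.450 → slack +0.450/-0.780; half-tol=0.285, Σhalf²=0.139725
  +D: nom +20.000 → Σnom=118.000; wc +0.380/-0.390 → slack +0.830/-1.170; half-tol=0.385, Σhalf²=0.287950
  +E: nom +40.770 → Σnom=158.770; wc +0.040/-0.040 → slack +0.870/-1.210; half-tol=0.040, Σhalf²=0.289550
  -F: nom -13.900 → Σnom=144.870; wc +0.460/-0.400 → slack +1.330/-1.610; half-tol=0.430, Σhalf²=0.474450
  -G: nom -20.000 → Σnom=124.870; wc +0.368/-0.160 → slack +1.698/-1.770; half-tol=0.264, Σhalf²=0.544146
  -H: nom -30.500 → Σnom=94.370; wc +0.200/-0.230 → slack +1.898/-2.000; half-tol=0.215, Σhalf²=0.590371
  +I: nom +21.300 → Σnom=115.670; wc +0.140/-0.140 → slack +2.038/-2.140; half-tol=0.140, Σhalf²=0.609971
Nominal = 115.670. Worst-case = [115.670 - 2.140, 115.670 + 2.038] = [113.530, 117.708]. RSS = √0.609971 = 0.781.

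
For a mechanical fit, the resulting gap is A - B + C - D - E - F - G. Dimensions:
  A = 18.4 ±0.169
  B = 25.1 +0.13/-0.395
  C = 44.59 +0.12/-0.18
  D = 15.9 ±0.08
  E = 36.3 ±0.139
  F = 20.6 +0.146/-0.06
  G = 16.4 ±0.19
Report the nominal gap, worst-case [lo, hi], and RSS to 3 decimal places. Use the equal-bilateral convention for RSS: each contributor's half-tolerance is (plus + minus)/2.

Stack each dimension's contribution:
  +A: nom +18.400 → Σnom=18.400; wc +0.169/-0.169 → slack +0.169/-0.169; half-tol=0.169, Σhalf²=0.028561
  -B: nom -25.100 → Σnom=-6.700; wc +0.395/-0.130 → slack +0.564/-0.299; half-tol=0.263, Σhalf²=0.097467
  +C: nom +44.590 → Σnom=37.890; wc +0.120/-0.180 → slack +0.684/-0.479; half-tol=0.150, Σhalf²=0.119967
  -D: nom -15.900 → Σnom=21.990; wc +0.080/-0.080 → slack +0.764/-0.559; half-tol=0.080, Σhalf²=0.126367
  -E: nom -36.300 → Σnom=-14.310; wc +0.139/-0.139 → slack +0.903/-0.698; half-tol=0.139, Σhalf²=0.145688
  -F: nom -20.600 → Σnom=-34.910; wc +0.060/-0.146 → slack +0.963/-0.844; half-tol=0.103, Σhalf²=0.156297
  -G: nom -16.400 → Σnom=-51.310; wc +0.190/-0.190 → slack +1.153/-1.034; half-tol=0.190, Σhalf²=0.192397
Nominal = -51.310. Worst-case = [-51.310 - 1.034, -51.310 + 1.153] = [-52.344, -50.157]. RSS = √0.192397 = 0.439.

nominal=-51.310 wc=[-52.344,-50.157] rss=0.439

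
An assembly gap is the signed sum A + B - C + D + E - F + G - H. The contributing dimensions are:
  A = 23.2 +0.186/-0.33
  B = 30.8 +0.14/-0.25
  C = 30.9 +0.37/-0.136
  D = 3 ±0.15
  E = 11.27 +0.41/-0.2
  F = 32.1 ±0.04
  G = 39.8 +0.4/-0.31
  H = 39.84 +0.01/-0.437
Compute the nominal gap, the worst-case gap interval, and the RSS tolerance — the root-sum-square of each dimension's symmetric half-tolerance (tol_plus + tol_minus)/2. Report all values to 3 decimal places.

Stack each dimension's contribution:
  +A: nom +23.200 → Σnom=23.200; wc +0.186/-0.330 → slack +0.186/-0.330; half-tol=0.258, Σhalf²=0.066564
  +B: nom +30.800 → Σnom=54.000; wc +0.140/-0.250 → slack +0.326/-0.580; half-tol=0.195, Σhalf²=0.104589
  -C: nom -30.900 → Σnom=23.100; wc +0.136/-0.370 → slack +0.462/-0.950; half-tol=0.253, Σhalf²=0.168598
  +D: nom +3.000 → Σnom=26.100; wc +0.150/-0.150 → slack +0.612/-1.100; half-tol=0.150, Σhalf²=0.191098
  +E: nom +11.270 → Σnom=37.370; wc +0.410/-0.200 → slack +1.022/-1.300; half-tol=0.305, Σhalf²=0.284123
  -F: nom -32.100 → Σnom=5.270; wc +0.040/-0.040 → slack +1.062/-1.340; half-tol=0.040, Σhalf²=0.285723
  +G: nom +39.800 → Σnom=45.070; wc +0.400/-0.310 → slack +1.462/-1.650; half-tol=0.355, Σhalf²=0.411748
  -H: nom -39.840 → Σnom=5.230; wc +0.437/-0.010 → slack +1.899/-1.660; half-tol=0.224, Σhalf²=0.461700
Nominal = 5.230. Worst-case = [5.230 - 1.660, 5.230 + 1.899] = [3.570, 7.129]. RSS = √0.461700 = 0.679.

nominal=5.230 wc=[3.570,7.129] rss=0.679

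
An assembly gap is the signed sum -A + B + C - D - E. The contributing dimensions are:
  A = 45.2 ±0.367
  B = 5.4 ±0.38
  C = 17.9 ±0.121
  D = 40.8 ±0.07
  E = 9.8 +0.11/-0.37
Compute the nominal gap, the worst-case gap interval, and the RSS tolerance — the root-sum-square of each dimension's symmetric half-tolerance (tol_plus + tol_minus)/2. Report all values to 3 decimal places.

Stack each dimension's contribution:
  -A: nom -45.200 → Σnom=-45.200; wc +0.367/-0.367 → slack +0.367/-0.367; half-tol=0.367, Σhalf²=0.134689
  +B: nom +5.400 → Σnom=-39.800; wc +0.380/-0.380 → slack +0.747/-0.747; half-tol=0.380, Σhalf²=0.279089
  +C: nom +17.900 → Σnom=-21.900; wc +0.121/-0.121 → slack +0.868/-0.868; half-tol=0.121, Σhalf²=0.293730
  -D: nom -40.800 → Σnom=-62.700; wc +0.070/-0.070 → slack +0.938/-0.938; half-tol=0.070, Σhalf²=0.298630
  -E: nom -9.800 → Σnom=-72.500; wc +0.370/-0.110 → slack +1.308/-1.048; half-tol=0.240, Σhalf²=0.356230
Nominal = -72.500. Worst-case = [-72.500 - 1.048, -72.500 + 1.308] = [-73.548, -71.192]. RSS = √0.356230 = 0.597.

nominal=-72.500 wc=[-73.548,-71.192] rss=0.597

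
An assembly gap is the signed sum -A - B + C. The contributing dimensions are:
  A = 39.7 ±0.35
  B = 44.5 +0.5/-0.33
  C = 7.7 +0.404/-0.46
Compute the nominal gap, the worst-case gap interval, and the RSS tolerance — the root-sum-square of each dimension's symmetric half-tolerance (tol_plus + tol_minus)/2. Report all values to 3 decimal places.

nominal=-76.500 wc=[-77.810,-75.416] rss=0.694

Stack each dimension's contribution:
  -A: nom -39.700 → Σnom=-39.700; wc +0.350/-0.350 → slack +0.350/-0.350; half-tol=0.350, Σhalf²=0.122500
  -B: nom -44.500 → Σnom=-84.200; wc +0.330/-0.500 → slack +0.680/-0.850; half-tol=0.415, Σhalf²=0.294725
  +C: nom +7.700 → Σnom=-76.500; wc +0.404/-0.460 → slack +1.084/-1.310; half-tol=0.432, Σhalf²=0.481349
Nominal = -76.500. Worst-case = [-76.500 - 1.310, -76.500 + 1.084] = [-77.810, -75.416]. RSS = √0.481349 = 0.694.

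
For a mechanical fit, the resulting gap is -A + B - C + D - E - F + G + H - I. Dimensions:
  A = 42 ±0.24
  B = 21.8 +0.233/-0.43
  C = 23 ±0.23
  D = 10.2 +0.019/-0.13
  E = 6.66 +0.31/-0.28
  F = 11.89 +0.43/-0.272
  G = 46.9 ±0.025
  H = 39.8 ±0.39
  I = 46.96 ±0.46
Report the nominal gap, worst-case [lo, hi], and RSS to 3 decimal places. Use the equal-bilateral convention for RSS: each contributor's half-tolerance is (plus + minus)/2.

Stack each dimension's contribution:
  -A: nom -42.000 → Σnom=-42.000; wc +0.240/-0.240 → slack +0.240/-0.240; half-tol=0.240, Σhalf²=0.057600
  +B: nom +21.800 → Σnom=-20.200; wc +0.233/-0.430 → slack +0.473/-0.670; half-tol=0.332, Σhalf²=0.167492
  -C: nom -23.000 → Σnom=-43.200; wc +0.230/-0.230 → slack +0.703/-0.900; half-tol=0.230, Σhalf²=0.220392
  +D: nom +10.200 → Σnom=-33.000; wc +0.019/-0.130 → slack +0.722/-1.030; half-tol=0.074, Σhalf²=0.225943
  -E: nom -6.660 → Σnom=-39.660; wc +0.280/-0.310 → slack +1.002/-1.340; half-tol=0.295, Σhalf²=0.312968
  -F: nom -11.890 → Σnom=-51.550; wc +0.272/-0.430 → slack +1.274/-1.770; half-tol=0.351, Σhalf²=0.436169
  +G: nom +46.900 → Σnom=-4.650; wc +0.025/-0.025 → slack +1.299/-1.795; half-tol=0.025, Σhalf²=0.436794
  +H: nom +39.800 → Σnom=35.150; wc +0.390/-0.390 → slack +1.689/-2.185; half-tol=0.390, Σhalf²=0.588894
  -I: nom -46.960 → Σnom=-11.810; wc +0.460/-0.460 → slack +2.149/-2.645; half-tol=0.460, Σhalf²=0.800494
Nominal = -11.810. Worst-case = [-11.810 - 2.645, -11.810 + 2.149] = [-14.455, -9.661]. RSS = √0.800494 = 0.895.

nominal=-11.810 wc=[-14.455,-9.661] rss=0.895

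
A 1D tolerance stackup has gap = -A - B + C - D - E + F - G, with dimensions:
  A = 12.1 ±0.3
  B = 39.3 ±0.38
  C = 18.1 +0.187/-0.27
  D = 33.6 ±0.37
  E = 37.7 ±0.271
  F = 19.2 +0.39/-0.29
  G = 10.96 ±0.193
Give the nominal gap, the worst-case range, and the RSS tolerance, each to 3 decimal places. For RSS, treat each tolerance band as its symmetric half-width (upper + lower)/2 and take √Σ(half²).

Stack each dimension's contribution:
  -A: nom -12.100 → Σnom=-12.100; wc +0.300/-0.300 → slack +0.300/-0.300; half-tol=0.300, Σhalf²=0.090000
  -B: nom -39.300 → Σnom=-51.400; wc +0.380/-0.380 → slack +0.680/-0.680; half-tol=0.380, Σhalf²=0.234400
  +C: nom +18.100 → Σnom=-33.300; wc +0.187/-0.270 → slack +0.867/-0.950; half-tol=0.229, Σhalf²=0.286612
  -D: nom -33.600 → Σnom=-66.900; wc +0.370/-0.370 → slack +1.237/-1.320; half-tol=0.370, Σhalf²=0.423512
  -E: nom -37.700 → Σnom=-104.600; wc +0.271/-0.271 → slack +1.508/-1.591; half-tol=0.271, Σhalf²=0.496953
  +F: nom +19.200 → Σnom=-85.400; wc +0.390/-0.290 → slack +1.898/-1.881; half-tol=0.340, Σhalf²=0.612553
  -G: nom -10.960 → Σnom=-96.360; wc +0.193/-0.193 → slack +2.091/-2.074; half-tol=0.193, Σhalf²=0.649802
Nominal = -96.360. Worst-case = [-96.360 - 2.074, -96.360 + 2.091] = [-98.434, -94.269]. RSS = √0.649802 = 0.806.

nominal=-96.360 wc=[-98.434,-94.269] rss=0.806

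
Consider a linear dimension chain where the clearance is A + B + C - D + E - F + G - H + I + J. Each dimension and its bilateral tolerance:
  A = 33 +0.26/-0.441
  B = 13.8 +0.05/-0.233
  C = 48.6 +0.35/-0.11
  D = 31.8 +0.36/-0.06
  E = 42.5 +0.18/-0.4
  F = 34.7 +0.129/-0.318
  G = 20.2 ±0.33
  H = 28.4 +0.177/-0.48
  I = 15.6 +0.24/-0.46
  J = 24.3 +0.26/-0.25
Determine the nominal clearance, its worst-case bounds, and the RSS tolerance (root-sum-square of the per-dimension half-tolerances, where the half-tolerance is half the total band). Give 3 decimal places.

nominal=103.100 wc=[100.210,105.628] rss=0.882

Stack each dimension's contribution:
  +A: nom +33.000 → Σnom=33.000; wc +0.260/-0.441 → slack +0.260/-0.441; half-tol=0.351, Σhalf²=0.122850
  +B: nom +13.800 → Σnom=46.800; wc +0.050/-0.233 → slack +0.310/-0.674; half-tol=0.142, Σhalf²=0.142873
  +C: nom +48.600 → Σnom=95.400; wc +0.350/-0.110 → slack +0.660/-0.784; half-tol=0.230, Σhalf²=0.195773
  -D: nom -31.800 → Σnom=63.600; wc +0.060/-0.360 → slack +0.720/-1.144; half-tol=0.210, Σhalf²=0.239873
  +E: nom +42.500 → Σnom=106.100; wc +0.180/-0.400 → slack +0.900/-1.544; half-tol=0.290, Σhalf²=0.323973
  -F: nom -34.700 → Σnom=71.400; wc +0.318/-0.129 → slack +1.218/-1.673; half-tol=0.224, Σhalf²=0.373925
  +G: nom +20.200 → Σnom=91.600; wc +0.330/-0.330 → slack +1.548/-2.003; half-tol=0.330, Σhalf²=0.482825
  -H: nom -28.400 → Σnom=63.200; wc +0.480/-0.177 → slack +2.028/-2.180; half-tol=0.329, Σhalf²=0.590737
  +I: nom +15.600 → Σnom=78.800; wc +0.240/-0.460 → slack +2.268/-2.640; half-tol=0.350, Σhalf²=0.713237
  +J: nom +24.300 → Σnom=103.100; wc +0.260/-0.250 → slack +2.528/-2.890; half-tol=0.255, Σhalf²=0.778262
Nominal = 103.100. Worst-case = [103.100 - 2.890, 103.100 + 2.528] = [100.210, 105.628]. RSS = √0.778262 = 0.882.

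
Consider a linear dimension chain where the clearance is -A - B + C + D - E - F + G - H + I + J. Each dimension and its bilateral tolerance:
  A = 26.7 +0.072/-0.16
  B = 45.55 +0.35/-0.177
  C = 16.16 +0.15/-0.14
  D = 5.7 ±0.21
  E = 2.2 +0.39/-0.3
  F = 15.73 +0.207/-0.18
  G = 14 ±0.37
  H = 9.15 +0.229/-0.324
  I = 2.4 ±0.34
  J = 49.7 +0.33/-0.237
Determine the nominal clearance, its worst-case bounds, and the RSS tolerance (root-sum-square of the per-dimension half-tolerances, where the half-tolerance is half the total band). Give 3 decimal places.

nominal=-11.370 wc=[-13.915,-8.829] rss=0.845

Stack each dimension's contribution:
  -A: nom -26.700 → Σnom=-26.700; wc +0.160/-0.072 → slack +0.160/-0.072; half-tol=0.116, Σhalf²=0.013456
  -B: nom -45.550 → Σnom=-72.250; wc +0.177/-0.350 → slack +0.337/-0.422; half-tol=0.263, Σhalf²=0.082888
  +C: nom +16.160 → Σnom=-56.090; wc +0.150/-0.140 → slack +0.487/-0.562; half-tol=0.145, Σhalf²=0.103913
  +D: nom +5.700 → Σnom=-50.390; wc +0.210/-0.210 → slack +0.697/-0.772; half-tol=0.210, Σhalf²=0.148013
  -E: nom -2.200 → Σnom=-52.590; wc +0.300/-0.390 → slack +0.997/-1.162; half-tol=0.345, Σhalf²=0.267038
  -F: nom -15.730 → Σnom=-68.320; wc +0.180/-0.207 → slack +1.177/-1.369; half-tol=0.194, Σhalf²=0.304480
  +G: nom +14.000 → Σnom=-54.320; wc +0.370/-0.370 → slack +1.547/-1.739; half-tol=0.370, Σhalf²=0.441380
  -H: nom -9.150 → Σnom=-63.470; wc +0.324/-0.229 → slack +1.871/-1.968; half-tol=0.277, Σhalf²=0.517833
  +I: nom +2.400 → Σnom=-61.070; wc +0.340/-0.340 → slack +2.211/-2.308; half-tol=0.340, Σhalf²=0.633433
  +J: nom +49.700 → Σnom=-11.370; wc +0.330/-0.237 → slack +2.541/-2.545; half-tol=0.283, Σhalf²=0.713805
Nominal = -11.370. Worst-case = [-11.370 - 2.545, -11.370 + 2.541] = [-13.915, -8.829]. RSS = √0.713805 = 0.845.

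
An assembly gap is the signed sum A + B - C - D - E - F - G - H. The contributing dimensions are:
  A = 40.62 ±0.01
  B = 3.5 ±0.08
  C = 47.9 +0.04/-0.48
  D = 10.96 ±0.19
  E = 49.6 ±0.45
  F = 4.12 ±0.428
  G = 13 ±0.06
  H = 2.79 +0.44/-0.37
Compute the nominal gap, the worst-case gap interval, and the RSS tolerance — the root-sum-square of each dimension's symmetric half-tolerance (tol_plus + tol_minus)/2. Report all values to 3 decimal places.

Stack each dimension's contribution:
  +A: nom +40.620 → Σnom=40.620; wc +0.010/-0.010 → slack +0.010/-0.010; half-tol=0.010, Σhalf²=0.000100
  +B: nom +3.500 → Σnom=44.120; wc +0.080/-0.080 → slack +0.090/-0.090; half-tol=0.080, Σhalf²=0.006500
  -C: nom -47.900 → Σnom=-3.780; wc +0.480/-0.040 → slack +0.570/-0.130; half-tol=0.260, Σhalf²=0.074100
  -D: nom -10.960 → Σnom=-14.740; wc +0.190/-0.190 → slack +0.760/-0.320; half-tol=0.190, Σhalf²=0.110200
  -E: nom -49.600 → Σnom=-64.340; wc +0.450/-0.450 → slack +1.210/-0.770; half-tol=0.450, Σhalf²=0.312700
  -F: nom -4.120 → Σnom=-68.460; wc +0.428/-0.428 → slack +1.638/-1.198; half-tol=0.428, Σhalf²=0.495884
  -G: nom -13.000 → Σnom=-81.460; wc +0.060/-0.060 → slack +1.698/-1.258; half-tol=0.060, Σhalf²=0.499484
  -H: nom -2.790 → Σnom=-84.250; wc +0.370/-0.440 → slack +2.068/-1.698; half-tol=0.405, Σhalf²=0.663509
Nominal = -84.250. Worst-case = [-84.250 - 1.698, -84.250 + 2.068] = [-85.948, -82.182]. RSS = √0.663509 = 0.815.

nominal=-84.250 wc=[-85.948,-82.182] rss=0.815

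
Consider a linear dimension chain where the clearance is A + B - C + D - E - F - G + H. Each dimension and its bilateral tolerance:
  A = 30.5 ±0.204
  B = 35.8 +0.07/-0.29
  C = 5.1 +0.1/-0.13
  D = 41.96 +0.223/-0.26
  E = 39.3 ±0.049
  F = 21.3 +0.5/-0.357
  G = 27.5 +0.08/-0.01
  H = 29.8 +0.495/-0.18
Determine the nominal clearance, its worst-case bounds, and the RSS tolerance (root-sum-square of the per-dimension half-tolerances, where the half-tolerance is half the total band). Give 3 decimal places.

Stack each dimension's contribution:
  +A: nom +30.500 → Σnom=30.500; wc +0.204/-0.204 → slack +0.204/-0.204; half-tol=0.204, Σhalf²=0.041616
  +B: nom +35.800 → Σnom=66.300; wc +0.070/-0.290 → slack +0.274/-0.494; half-tol=0.180, Σhalf²=0.074016
  -C: nom -5.100 → Σnom=61.200; wc +0.130/-0.100 → slack +0.404/-0.594; half-tol=0.115, Σhalf²=0.087241
  +D: nom +41.960 → Σnom=103.160; wc +0.223/-0.260 → slack +0.627/-0.854; half-tol=0.241, Σhalf²=0.145563
  -E: nom -39.300 → Σnom=63.860; wc +0.049/-0.049 → slack +0.676/-0.903; half-tol=0.049, Σhalf²=0.147964
  -F: nom -21.300 → Σnom=42.560; wc +0.357/-0.500 → slack +1.033/-1.403; half-tol=0.428, Σhalf²=0.331577
  -G: nom -27.500 → Σnom=15.060; wc +0.010/-0.080 → slack +1.043/-1.483; half-tol=0.045, Σhalf²=0.333602
  +H: nom +29.800 → Σnom=44.860; wc +0.495/-0.180 → slack +1.538/-1.663; half-tol=0.338, Σhalf²=0.447508
Nominal = 44.860. Worst-case = [44.860 - 1.663, 44.860 + 1.538] = [43.197, 46.398]. RSS = √0.447508 = 0.669.

nominal=44.860 wc=[43.197,46.398] rss=0.669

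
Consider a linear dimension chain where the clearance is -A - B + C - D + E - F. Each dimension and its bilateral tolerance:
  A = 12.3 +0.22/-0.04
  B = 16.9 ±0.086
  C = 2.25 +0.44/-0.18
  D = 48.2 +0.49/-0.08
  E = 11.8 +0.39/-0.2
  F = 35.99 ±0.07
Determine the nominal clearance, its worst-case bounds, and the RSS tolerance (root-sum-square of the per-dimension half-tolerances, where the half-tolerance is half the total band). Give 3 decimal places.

Stack each dimension's contribution:
  -A: nom -12.300 → Σnom=-12.300; wc +0.040/-0.220 → slack +0.040/-0.220; half-tol=0.130, Σhalf²=0.016900
  -B: nom -16.900 → Σnom=-29.200; wc +0.086/-0.086 → slack +0.126/-0.306; half-tol=0.086, Σhalf²=0.024296
  +C: nom +2.250 → Σnom=-26.950; wc +0.440/-0.180 → slack +0.566/-0.486; half-tol=0.310, Σhalf²=0.120396
  -D: nom -48.200 → Σnom=-75.150; wc +0.080/-0.490 → slack +0.646/-0.976; half-tol=0.285, Σhalf²=0.201621
  +E: nom +11.800 → Σnom=-63.350; wc +0.390/-0.200 → slack +1.036/-1.176; half-tol=0.295, Σhalf²=0.288646
  -F: nom -35.990 → Σnom=-99.340; wc +0.070/-0.070 → slack +1.106/-1.246; half-tol=0.070, Σhalf²=0.293546
Nominal = -99.340. Worst-case = [-99.340 - 1.246, -99.340 + 1.106] = [-100.586, -98.234]. RSS = √0.293546 = 0.542.

nominal=-99.340 wc=[-100.586,-98.234] rss=0.542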